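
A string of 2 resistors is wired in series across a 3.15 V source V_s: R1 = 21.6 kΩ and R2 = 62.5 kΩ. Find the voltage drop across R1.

ΣR = 21.6 + 62.5 = 84.10 kΩ.
Voltage divider: V = V_s · (21.60 / 84.10) = 3.15 × 0.2568 = 0.8090 V.

V ≈ 0.809 V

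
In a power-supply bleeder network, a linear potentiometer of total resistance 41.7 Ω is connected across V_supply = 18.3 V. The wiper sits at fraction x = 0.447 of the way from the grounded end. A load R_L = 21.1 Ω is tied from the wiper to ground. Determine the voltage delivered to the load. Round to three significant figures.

V_out ≈ 5.50 V

Split the track: R_lower = x·R_p = 18.64 Ω, R_upper = (1−x)·R_p = 23.06 Ω.
(x·R_p) ‖ R_L = 9.897 Ω.
V_out = 18.3 × 9.897/(23.06 + 9.897) = 5.495 V.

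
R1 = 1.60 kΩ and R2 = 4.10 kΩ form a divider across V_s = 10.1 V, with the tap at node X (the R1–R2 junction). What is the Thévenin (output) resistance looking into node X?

Looking into X with the source shorted: R_th = R1·R2/(R1+R2) = 1.600 × 4.10/5.700 = 1.151 kΩ.

R_th ≈ 1.15 kΩ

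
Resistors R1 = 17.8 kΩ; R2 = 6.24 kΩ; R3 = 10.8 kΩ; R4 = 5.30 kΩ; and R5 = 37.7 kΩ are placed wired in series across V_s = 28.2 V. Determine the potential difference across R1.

Series total: ΣR = 17.8 + 6.24 + 10.8 + 5.30 + 37.7 = 77.84 kΩ.
V = V_s · R/ΣR = 28.2 × 0.2287 = 6.449 V.

V ≈ 6.45 V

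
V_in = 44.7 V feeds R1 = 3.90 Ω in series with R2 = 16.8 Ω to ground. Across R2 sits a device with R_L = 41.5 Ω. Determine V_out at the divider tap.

R2 ‖ R_L = (16.8 × 41.5)/(16.8 + 41.5) = 11.96 Ω.
Then V_out = V_in · R2'/(R1 + R2') = 44.7 × 11.96/15.86 = 33.71 V.
(Unloaded it would be 36.3 V; the load pulls it down.)

V_out ≈ 33.7 V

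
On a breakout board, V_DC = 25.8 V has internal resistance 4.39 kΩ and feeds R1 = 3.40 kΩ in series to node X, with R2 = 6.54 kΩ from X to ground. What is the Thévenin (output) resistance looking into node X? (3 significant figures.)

R1' = 4.39 + 3.40 = 7.790 kΩ (source resistance + R1).
Zeroing V_DC shorts the top of R1' to ground, so R_th = R1' ‖ R2 = 3.555 kΩ.

R_th ≈ 3.56 kΩ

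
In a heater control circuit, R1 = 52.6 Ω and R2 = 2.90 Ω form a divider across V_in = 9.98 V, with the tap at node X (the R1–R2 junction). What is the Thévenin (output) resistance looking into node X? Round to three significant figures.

With V_in suppressed (replaced by a short), R_th = R1 ‖ R2 = (52.60 × 2.90)/(52.60 + 2.90) = 2.748 Ω.

R_th ≈ 2.75 Ω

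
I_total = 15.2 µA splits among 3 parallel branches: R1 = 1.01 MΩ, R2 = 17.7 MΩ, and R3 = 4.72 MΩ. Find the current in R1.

I ≈ 12.0 µA

Total conductance ΣG = 1/1.01 + 1/17.7 + 1/4.72 = 1.258 (units of 1/MΩ).
Current divider: I(R1) = I_total · G_k/ΣG = 15.2 × (0.9901/1.258) = 15.2 × 0.7868 = 11.96 µA.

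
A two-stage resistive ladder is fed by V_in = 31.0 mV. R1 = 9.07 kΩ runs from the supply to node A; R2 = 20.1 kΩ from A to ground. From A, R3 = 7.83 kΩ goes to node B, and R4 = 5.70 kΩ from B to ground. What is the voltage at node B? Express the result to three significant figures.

Node A sees R2 in parallel with the series input of stage 2, R3 + R4 = 13.53 kΩ.
Effective lower resistance at A: R2 ‖ 13.53 = 8.087 kΩ.
First divider: V_A = V_in · 8.087/(9.07 + 8.087) = 14.61 mV.
Then the unloaded second divider: V_B = V_A × R4/(R3+R4) = 14.61 × 0.4213 = 6.156 mV.

V_B ≈ 6.16 mV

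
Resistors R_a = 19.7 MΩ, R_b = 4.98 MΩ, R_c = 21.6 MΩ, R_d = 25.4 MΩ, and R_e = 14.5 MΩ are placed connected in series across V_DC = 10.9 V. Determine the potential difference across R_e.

ΣR = 19.7 + 4.98 + 21.6 + 25.4 + 14.5 = 86.18 MΩ.
V = V_DC · R/ΣR = 10.9 × 0.1683 = 1.834 V.

V ≈ 1.83 V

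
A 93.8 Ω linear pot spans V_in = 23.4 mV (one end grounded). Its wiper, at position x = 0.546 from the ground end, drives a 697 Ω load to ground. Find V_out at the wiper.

Lower segment x·R_p = 51.21 Ω; upper segment (1−x)·R_p = 42.59 Ω.
R_L loads the lower segment: effective lower R = 47.71 Ω.
V_out = 23.4 × 47.71/(42.59 + 47.71) = 12.36 mV.
(Unloaded: V_out = x·V_in = 12.8 mV.)

V_out ≈ 12.4 mV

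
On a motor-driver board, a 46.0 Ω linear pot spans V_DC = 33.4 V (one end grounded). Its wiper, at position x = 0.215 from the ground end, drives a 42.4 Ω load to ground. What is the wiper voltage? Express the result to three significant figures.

V_out ≈ 6.07 V

Lower segment x·R_p = 9.890 Ω; upper segment (1−x)·R_p = 36.11 Ω.
Lower segment in parallel with the load: 9.890 ‖ 42.4 = 8.019 Ω.
Then V_out = V_DC · 8.019/(36.11 + 8.019) = 6.070 V.
(Unloaded: V_out = x·V_DC = 7.18 V.)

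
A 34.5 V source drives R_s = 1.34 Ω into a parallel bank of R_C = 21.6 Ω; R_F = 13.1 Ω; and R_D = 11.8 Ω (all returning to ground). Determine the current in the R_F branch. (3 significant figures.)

I ≈ 2.06 A

Combine the parallel branches: R_p = (1/21.6 + 1/13.1 + 1/11.8)⁻¹ = 4.822 Ω.
Node voltage V_A = V_in · R_p/(R_s + R_p) = 34.5 × 0.7825 = 27.00 V.
Branch current I = V_A/R_F = 27.00/13.1 = 2.061 A.
(Equivalently: I_total = 5.599 A, then current-divider fraction G_k/ΣG = 0.3681.)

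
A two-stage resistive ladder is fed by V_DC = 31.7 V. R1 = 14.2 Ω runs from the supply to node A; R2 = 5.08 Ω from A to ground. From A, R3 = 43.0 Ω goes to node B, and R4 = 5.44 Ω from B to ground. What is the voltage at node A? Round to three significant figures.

Node A sees R2 in parallel with the series input of stage 2, R3 + R4 = 48.44 Ω.
Effective lower resistance at A: R2 ‖ 48.44 = 4.598 Ω.
So V_A = 31.7 × 0.2446 = 7.754 V.

V_A ≈ 7.75 V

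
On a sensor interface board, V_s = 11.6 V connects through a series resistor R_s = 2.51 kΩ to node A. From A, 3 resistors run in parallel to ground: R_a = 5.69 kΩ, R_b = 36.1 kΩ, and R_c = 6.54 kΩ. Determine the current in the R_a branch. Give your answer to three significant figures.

I ≈ 1.08 mA

Parallel bank: R_p = 1/(1/5.69 + 1/36.1 + 1/6.54) = 2.806 kΩ.
V_A = 11.6 × 2.806/5.316 = 6.123 V.
Branch current I = V_A/R_a = 6.123/5.69 = 1.076 mA.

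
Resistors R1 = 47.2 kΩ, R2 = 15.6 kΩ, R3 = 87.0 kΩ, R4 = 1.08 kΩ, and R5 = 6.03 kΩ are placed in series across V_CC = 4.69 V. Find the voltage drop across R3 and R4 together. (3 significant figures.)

Series total: ΣR = 47.2 + 15.6 + 87.0 + 1.08 + 6.03 = 156.9 kΩ.
R_{R3..R4} = 87.0 + 1.08 = 88.08 kΩ.
By the voltage-divider rule, V = 4.69 × 88.08/156.9 = 2.633 V.

V ≈ 2.63 V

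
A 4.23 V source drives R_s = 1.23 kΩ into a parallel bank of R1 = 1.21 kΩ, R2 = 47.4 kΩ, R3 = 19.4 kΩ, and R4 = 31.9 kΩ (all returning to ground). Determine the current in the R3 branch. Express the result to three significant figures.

I ≈ 0.102 mA

Combine the parallel branches: R_p = (1/1.21 + 1/47.4 + 1/19.4 + 1/31.9)⁻¹ = 1.075 kΩ.
Node voltage V_A = V_CC · R_p/(R_s + R_p) = 4.23 × 0.4663 = 1.973 V.
I(R3) = V_A / R3 = 1.973/19.4 = 0.1017 mA.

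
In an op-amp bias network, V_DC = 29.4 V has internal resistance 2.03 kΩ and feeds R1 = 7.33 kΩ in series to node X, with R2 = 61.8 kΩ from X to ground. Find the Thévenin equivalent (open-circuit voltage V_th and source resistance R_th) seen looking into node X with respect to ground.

R1' = 2.03 + 7.33 = 9.360 kΩ (source resistance + R1).
With X open, the divider is unloaded: V_th = 29.4 × 61.8/71.16 = 25.53 V.
Looking into X with the source shorted: R_th = R1'·R2/(R1'+R2) = 9.360 × 61.8/71.16 = 8.129 kΩ.

V_th ≈ 25.5 V, R_th ≈ 8.13 kΩ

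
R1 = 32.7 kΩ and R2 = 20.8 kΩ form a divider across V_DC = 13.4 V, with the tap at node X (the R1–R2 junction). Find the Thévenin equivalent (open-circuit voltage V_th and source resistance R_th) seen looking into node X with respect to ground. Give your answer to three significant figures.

V_th is the unloaded tap voltage: V_DC · R2/(R1+R2) = 13.4 × 0.3888 = 5.210 V.
With V_DC suppressed (replaced by a short), R_th = R1 ‖ R2 = (32.70 × 20.8)/(32.70 + 20.8) = 12.71 kΩ.

V_th ≈ 5.21 V, R_th ≈ 12.7 kΩ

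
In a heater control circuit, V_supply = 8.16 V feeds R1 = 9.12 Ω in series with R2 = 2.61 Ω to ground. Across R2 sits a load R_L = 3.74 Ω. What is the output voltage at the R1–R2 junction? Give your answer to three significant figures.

V_out ≈ 1.18 V

First combine the lower leg with the load: R2 ‖ R_L = 1.537 Ω.
Voltage divider with the loaded lower leg: V_out = 8.16 × 1.537/(9.12 + 1.537) = 8.16 × 0.1442 = 1.177 V.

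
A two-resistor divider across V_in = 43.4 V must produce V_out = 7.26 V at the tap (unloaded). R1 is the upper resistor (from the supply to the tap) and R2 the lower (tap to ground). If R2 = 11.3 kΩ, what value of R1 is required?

R1 ≈ 56.3 kΩ

V_out/V_in = R2/(R1+R2) = 0.1673.
R1 = R2·(1/k − 1) = 11.3 × 4.978 = 56.25 kΩ.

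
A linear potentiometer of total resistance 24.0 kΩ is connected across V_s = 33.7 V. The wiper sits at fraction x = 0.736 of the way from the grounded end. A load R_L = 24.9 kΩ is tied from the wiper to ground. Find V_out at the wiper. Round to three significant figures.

Split the track: R_lower = x·R_p = 17.66 kΩ, R_upper = (1−x)·R_p = 6.336 kΩ.
(x·R_p) ‖ R_L = 10.33 kΩ.
V_out = 33.7 × 10.33/(6.336 + 10.33) = 20.89 V.
(Unloaded: V_out = x·V_s = 24.8 V.)

V_out ≈ 20.9 V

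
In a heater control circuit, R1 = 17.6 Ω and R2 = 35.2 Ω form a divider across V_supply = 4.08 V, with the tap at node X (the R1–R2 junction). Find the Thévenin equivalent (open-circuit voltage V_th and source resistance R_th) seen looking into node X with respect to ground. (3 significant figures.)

V_th ≈ 2.72 V, R_th ≈ 11.7 Ω

Open-circuit (no load on X): V_th = V_supply · R2/(R1 + R2) = 4.08 × 35.2/(17.60 + 35.2) = 2.720 V.
With V_supply suppressed (replaced by a short), R_th = R1 ‖ R2 = (17.60 × 35.2)/(17.60 + 35.2) = 11.73 Ω.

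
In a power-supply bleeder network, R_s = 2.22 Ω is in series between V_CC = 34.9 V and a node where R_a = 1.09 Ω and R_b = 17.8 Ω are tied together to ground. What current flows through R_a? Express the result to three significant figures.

I ≈ 10.1 A

Combine the parallel branches: R_p = (1/1.09 + 1/17.8)⁻¹ = 1.027 Ω.
Node voltage V_A = V_CC · R_p/(R_s + R_p) = 34.9 × 0.3163 = 11.04 V.
I(R_a) = V_A / R_a = 11.04/1.09 = 10.13 A.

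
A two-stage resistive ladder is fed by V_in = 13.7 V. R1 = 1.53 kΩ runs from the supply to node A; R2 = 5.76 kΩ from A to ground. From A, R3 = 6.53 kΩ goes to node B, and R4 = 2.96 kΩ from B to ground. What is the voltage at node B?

V_B ≈ 2.99 V

The second stage (R3 + R4 = 9.490 kΩ) loads node A in parallel with R2.
R2 ‖ (R3+R4) = 3.584 kΩ.
So V_A = 13.7 × 0.7008 = 9.602 V.
V_B = V_A × 0.3119 = 2.995 V.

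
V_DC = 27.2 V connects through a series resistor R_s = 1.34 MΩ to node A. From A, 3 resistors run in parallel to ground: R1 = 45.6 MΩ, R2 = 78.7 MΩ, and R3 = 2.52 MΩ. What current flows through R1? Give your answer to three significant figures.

I ≈ 0.378 µA

Equivalent of the parallel group: R_p = 2.318 MΩ.
Node voltage V_A = V_DC · R_p/(R_s + R_p) = 27.2 × 0.6336 = 17.24 V.
Branch current I = V_A/R1 = 17.24/45.6 = 0.3780 µA.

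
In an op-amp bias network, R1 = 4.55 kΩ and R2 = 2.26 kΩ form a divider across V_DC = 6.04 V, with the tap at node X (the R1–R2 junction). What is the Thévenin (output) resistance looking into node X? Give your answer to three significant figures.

With V_DC suppressed (replaced by a short), R_th = R1 ‖ R2 = (4.550 × 2.26)/(4.550 + 2.26) = 1.510 kΩ.

R_th ≈ 1.51 kΩ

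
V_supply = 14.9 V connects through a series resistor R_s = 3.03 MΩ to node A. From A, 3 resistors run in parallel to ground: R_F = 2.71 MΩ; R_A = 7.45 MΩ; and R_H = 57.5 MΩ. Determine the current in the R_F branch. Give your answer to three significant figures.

I ≈ 2.13 µA

Parallel bank: R_p = 1/(1/2.71 + 1/7.45 + 1/57.5) = 1.921 MΩ.
V_A = 14.9 × 1.921/4.951 = 5.781 V.
I(R_F) = V_A / R_F = 5.781/2.71 = 2.133 µA.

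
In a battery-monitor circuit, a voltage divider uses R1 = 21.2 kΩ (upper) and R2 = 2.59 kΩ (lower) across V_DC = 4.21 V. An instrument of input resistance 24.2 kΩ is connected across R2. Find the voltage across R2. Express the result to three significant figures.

R2 ‖ R_L = (2.59 × 24.2)/(2.59 + 24.2) = 2.340 kΩ.
Then V_out = V_DC · R2'/(R1 + R2') = 4.21 × 2.340/23.54 = 0.4184 V.

V_out ≈ 0.418 V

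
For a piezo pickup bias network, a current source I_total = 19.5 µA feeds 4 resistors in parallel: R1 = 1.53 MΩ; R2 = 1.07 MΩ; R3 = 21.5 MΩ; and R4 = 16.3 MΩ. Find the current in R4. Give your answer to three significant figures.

Total conductance ΣG = 1/1.53 + 1/1.07 + 1/21.5 + 1/16.3 = 1.696 (units of 1/MΩ).
R4 takes the fraction G_k/ΣG = 0.06135/1.696 = 0.03617, so I = 19.5 × 0.03617 = 0.7054 µA.

I ≈ 0.705 µA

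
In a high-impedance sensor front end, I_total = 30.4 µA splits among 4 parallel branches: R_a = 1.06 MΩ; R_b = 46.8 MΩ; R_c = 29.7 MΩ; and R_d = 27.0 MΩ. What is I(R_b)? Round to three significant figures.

I ≈ 0.627 µA

ΣG = 1/1.06 + 1/46.8 + 1/29.7 + 1/27.0 = 1.035.
R_b takes the fraction G_k/ΣG = 0.02137/1.035 = 0.02064, so I = 30.4 × 0.02064 = 0.6273 µA.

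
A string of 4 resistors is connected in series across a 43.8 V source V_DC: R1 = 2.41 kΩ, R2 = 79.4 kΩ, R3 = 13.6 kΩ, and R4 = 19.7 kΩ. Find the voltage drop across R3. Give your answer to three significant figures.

V ≈ 5.17 V

Total series resistance ΣR = 2.41 + 79.4 + 13.6 + 19.7 = 115.1 kΩ.
V = V_DC · R/ΣR = 43.8 × 0.1181 = 5.175 V.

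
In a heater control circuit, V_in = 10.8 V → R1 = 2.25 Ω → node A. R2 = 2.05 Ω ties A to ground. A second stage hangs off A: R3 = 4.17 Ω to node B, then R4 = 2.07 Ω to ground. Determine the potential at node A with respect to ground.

Node A sees R2 in parallel with the series input of stage 2, R3 + R4 = 6.240 Ω.
Effective lower resistance at A: R2 ‖ 6.240 = 1.543 Ω.
V_A = 10.8 × 1.543/(2.25 + 1.543) = 4.394 V.

V_A ≈ 4.39 V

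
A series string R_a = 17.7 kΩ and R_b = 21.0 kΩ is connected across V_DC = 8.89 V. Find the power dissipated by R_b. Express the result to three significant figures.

P ≈ 1.11 mW

Series current I = V_DC/ΣR = 8.89/38.70 = 0.2297 mA.
P(R_b) = I²·R_b = (0.2297)² × 21.0 = 1.108 mW.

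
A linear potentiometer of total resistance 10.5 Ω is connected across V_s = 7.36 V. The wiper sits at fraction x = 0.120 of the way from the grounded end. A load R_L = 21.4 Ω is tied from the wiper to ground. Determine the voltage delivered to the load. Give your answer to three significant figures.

V_out ≈ 0.840 V

Lower segment x·R_p = 1.260 Ω; upper segment (1−x)·R_p = 9.240 Ω.
R_L loads the lower segment: effective lower R = 1.190 Ω.
Then V_out = V_s · 1.190/(9.240 + 1.190) = 0.8397 V.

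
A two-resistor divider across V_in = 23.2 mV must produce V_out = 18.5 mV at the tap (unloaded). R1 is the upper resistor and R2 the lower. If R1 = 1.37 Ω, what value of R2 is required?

Required fraction k = V_out/V_in = 0.7974.
R2 = R1 · 0.7974/(1 − 0.7974) = 5.393 Ω.

R2 ≈ 5.39 Ω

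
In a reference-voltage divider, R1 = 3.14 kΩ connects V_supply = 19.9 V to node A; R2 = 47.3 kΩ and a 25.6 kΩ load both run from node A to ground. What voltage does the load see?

V_out ≈ 16.7 V

First combine the lower leg with the load: R2 ‖ R_L = 16.61 kΩ.
Now apply the divider: V_out = 19.9 × 0.8410 = 16.74 V.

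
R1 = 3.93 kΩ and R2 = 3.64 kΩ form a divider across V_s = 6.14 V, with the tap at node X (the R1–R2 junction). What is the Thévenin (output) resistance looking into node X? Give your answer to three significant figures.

Looking into X with the source shorted: R_th = R1·R2/(R1+R2) = 3.930 × 3.64/7.570 = 1.890 kΩ.

R_th ≈ 1.89 kΩ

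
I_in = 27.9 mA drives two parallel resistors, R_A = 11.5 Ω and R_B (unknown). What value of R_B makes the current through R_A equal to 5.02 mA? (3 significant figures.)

In a two-way split, I_A/I_in = R_B/(R_A + R_B).
5.02/27.9 = R_B/(R_A + R_B) → R_B = R_A · (0.1799)/(1 − 0.1799) = 11.5 × 0.2194 = 2.523 Ω.

R_B ≈ 2.52 Ω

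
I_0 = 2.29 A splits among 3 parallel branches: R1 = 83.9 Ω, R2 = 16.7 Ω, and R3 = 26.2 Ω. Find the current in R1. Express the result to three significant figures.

ΣG = 1/83.9 + 1/16.7 + 1/26.2 = 0.1100.
By the current-divider rule, I = I_0 · G_k/ΣG = 2.29 × 0.1084 = 0.2482 A.

I ≈ 0.248 A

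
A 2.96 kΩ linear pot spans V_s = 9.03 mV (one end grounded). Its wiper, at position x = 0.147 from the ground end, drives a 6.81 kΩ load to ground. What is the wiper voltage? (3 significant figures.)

Lower segment x·R_p = 0.4351 kΩ; upper segment (1−x)·R_p = 2.525 kΩ.
R_L loads the lower segment: effective lower R = 0.4090 kΩ.
Then V_out = V_s · 0.4090/(2.525 + 0.4090) = 1.259 mV.
(Unloaded: V_out = x·V_s = 1.33 mV.)

V_out ≈ 1.26 mV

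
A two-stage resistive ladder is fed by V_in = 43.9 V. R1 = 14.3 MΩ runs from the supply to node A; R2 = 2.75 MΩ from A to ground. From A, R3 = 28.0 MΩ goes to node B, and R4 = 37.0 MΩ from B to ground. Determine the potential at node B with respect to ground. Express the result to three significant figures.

V_B ≈ 3.89 V

The second stage (R3 + R4 = 65.00 MΩ) loads node A in parallel with R2.
Effective lower resistance at A: R2 ‖ 65.00 = 2.638 MΩ.
V_A = 43.9 × 2.638/(14.3 + 2.638) = 6.838 V.
Stage 2 is unloaded, so V_B = V_A · R4/(R3+R4) = 6.838 × 37.0/65.00 = 3.892 V.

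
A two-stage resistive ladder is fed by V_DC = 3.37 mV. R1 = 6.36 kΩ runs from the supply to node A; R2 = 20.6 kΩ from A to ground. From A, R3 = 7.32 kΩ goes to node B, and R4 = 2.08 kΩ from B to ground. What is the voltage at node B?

V_B ≈ 0.376 mV

Node A sees R2 in parallel with the series input of stage 2, R3 + R4 = 9.400 kΩ.
R2 ‖ (R3+R4) = 6.455 kΩ.
First divider: V_A = V_DC · 6.455/(6.36 + 6.455) = 1.697 mV.
Stage 2 is unloaded, so V_B = V_A · R4/(R3+R4) = 1.697 × 2.08/9.400 = 0.3756 mV.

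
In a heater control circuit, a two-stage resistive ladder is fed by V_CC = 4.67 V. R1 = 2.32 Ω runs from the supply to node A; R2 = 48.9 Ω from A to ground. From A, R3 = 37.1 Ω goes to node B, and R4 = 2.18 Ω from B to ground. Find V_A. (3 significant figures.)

V_A ≈ 4.22 V

Looking into the second stage from A: R3 + R4 = 39.28 Ω appears in parallel with R2.
Effective lower resistance at A: R2 ‖ 39.28 = 21.78 Ω.
V_A = 4.67 × 21.78/(2.32 + 21.78) = 4.220 V.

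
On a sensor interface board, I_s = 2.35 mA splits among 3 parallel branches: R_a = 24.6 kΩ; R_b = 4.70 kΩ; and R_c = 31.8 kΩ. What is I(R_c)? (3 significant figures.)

I ≈ 0.259 mA

Total conductance ΣG = 1/24.6 + 1/4.70 + 1/31.8 = 0.2849 (units of 1/kΩ).
By the current-divider rule, I = I_s · G_k/ΣG = 2.35 × 0.1104 = 0.2594 mA.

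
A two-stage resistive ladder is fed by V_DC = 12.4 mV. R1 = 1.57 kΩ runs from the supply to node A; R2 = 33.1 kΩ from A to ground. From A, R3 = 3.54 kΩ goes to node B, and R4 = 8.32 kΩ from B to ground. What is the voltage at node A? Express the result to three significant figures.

Looking into the second stage from A: R3 + R4 = 11.86 kΩ appears in parallel with R2.
Effective lower resistance at A: R2 ‖ 11.86 = 8.731 kΩ.
First divider: V_A = V_DC · 8.731/(1.57 + 8.731) = 10.51 mV.

V_A ≈ 10.5 mV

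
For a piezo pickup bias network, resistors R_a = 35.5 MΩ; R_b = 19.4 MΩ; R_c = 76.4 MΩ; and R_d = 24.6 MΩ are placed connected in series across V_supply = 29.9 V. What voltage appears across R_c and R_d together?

V ≈ 19.4 V

ΣR = 35.5 + 19.4 + 76.4 + 24.6 = 155.9 MΩ.
R_{R_c..R_d} = 76.4 + 24.6 = 101.0 MΩ.
V = V_supply · R/ΣR = 29.9 × 0.6479 = 19.37 V.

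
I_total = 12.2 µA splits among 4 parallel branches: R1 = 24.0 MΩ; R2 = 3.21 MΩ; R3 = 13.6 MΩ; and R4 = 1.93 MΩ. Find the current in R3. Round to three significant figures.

I ≈ 0.949 µA

ΣG = 1/24.0 + 1/3.21 + 1/13.6 + 1/1.93 = 0.9449.
By the current-divider rule, I = I_total · G_k/ΣG = 12.2 × 0.07782 = 0.9494 µA.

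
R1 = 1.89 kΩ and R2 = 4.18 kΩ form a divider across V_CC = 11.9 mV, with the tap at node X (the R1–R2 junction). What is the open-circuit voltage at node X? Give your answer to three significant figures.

Open-circuit (no load on X): V_th = V_CC · R2/(R1 + R2) = 11.9 × 4.18/(1.890 + 4.18) = 8.195 mV.

V_th ≈ 8.19 mV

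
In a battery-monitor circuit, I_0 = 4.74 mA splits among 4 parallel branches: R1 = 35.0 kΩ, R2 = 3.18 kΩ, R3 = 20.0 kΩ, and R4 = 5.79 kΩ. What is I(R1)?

I ≈ 0.239 mA

Total conductance ΣG = 1/35.0 + 1/3.18 + 1/20.0 + 1/5.79 = 0.5657 (units of 1/kΩ).
Current divider: I(R1) = I_0 · G_k/ΣG = 4.74 × (0.02857/0.5657) = 4.74 × 0.05050 = 0.2394 mA.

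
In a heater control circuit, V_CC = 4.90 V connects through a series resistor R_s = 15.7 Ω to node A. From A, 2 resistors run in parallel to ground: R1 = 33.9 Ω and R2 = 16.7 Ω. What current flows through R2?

I ≈ 0.122 A

Parallel bank: R_p = 1/(1/33.9 + 1/16.7) = 11.19 Ω.
V_A by voltage divider: V_A = 4.90 × 11.19/(15.7 + 11.19) = 2.039 V.
Branch current I = V_A/R2 = 2.039/16.7 = 0.1221 A.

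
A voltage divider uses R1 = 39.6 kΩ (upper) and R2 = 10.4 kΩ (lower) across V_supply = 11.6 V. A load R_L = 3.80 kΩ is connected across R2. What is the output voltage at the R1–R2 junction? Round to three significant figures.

V_out ≈ 0.762 V

First combine the lower leg with the load: R2 ‖ R_L = 2.783 kΩ.
Then V_out = V_supply · R2'/(R1 + R2') = 11.6 × 2.783/42.38 = 0.7617 V.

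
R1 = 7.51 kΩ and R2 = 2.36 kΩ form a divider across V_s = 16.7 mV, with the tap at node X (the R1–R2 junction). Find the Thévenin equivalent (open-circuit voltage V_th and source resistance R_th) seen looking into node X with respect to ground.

V_th ≈ 3.99 mV, R_th ≈ 1.80 kΩ

Open-circuit (no load on X): V_th = V_s · R2/(R1 + R2) = 16.7 × 2.36/(7.510 + 2.36) = 3.993 mV.
Looking into X with the source shorted: R_th = R1·R2/(R1+R2) = 7.510 × 2.36/9.870 = 1.796 kΩ.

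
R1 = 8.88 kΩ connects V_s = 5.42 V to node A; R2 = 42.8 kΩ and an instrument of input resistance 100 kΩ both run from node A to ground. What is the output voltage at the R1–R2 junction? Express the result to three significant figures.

V_out ≈ 4.18 V

The load sits in parallel with R2, giving an effective lower resistance R2' = R2·R_L/(R2+R_L) = 29.97 kΩ.
Now apply the divider: V_out = 5.42 × 0.7714 = 4.181 V.
(Unloaded it would be 4.49 V; the load pulls it down.)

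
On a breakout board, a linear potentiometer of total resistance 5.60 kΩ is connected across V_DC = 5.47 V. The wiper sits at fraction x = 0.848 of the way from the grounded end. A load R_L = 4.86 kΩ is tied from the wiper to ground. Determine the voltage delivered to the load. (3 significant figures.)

The pot divides into 0.8512 kΩ above the wiper and 4.749 kΩ below.
R_L loads the lower segment: effective lower R = 2.402 kΩ.
Loaded-divider output: V_out = 5.47 × 0.7383 = 4.039 V.

V_out ≈ 4.04 V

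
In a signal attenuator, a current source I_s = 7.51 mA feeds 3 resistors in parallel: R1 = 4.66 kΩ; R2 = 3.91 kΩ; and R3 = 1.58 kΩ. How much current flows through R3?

I ≈ 4.31 mA

ΣG = 1/4.66 + 1/3.91 + 1/1.58 = 1.103.
By the current-divider rule, I = I_s · G_k/ΣG = 7.51 × 0.5737 = 4.308 mA.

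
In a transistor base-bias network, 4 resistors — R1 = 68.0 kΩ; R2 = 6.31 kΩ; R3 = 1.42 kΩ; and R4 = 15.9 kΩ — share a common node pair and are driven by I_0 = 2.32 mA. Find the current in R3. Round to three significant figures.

Conductances: ΣG = 1/68.0 + 1/6.31 + 1/1.42 + 1/15.9 = 0.9403 (1/kΩ).
By the current-divider rule, I = I_0 · G_k/ΣG = 2.32 × 0.7489 = 1.738 mA.

I ≈ 1.74 mA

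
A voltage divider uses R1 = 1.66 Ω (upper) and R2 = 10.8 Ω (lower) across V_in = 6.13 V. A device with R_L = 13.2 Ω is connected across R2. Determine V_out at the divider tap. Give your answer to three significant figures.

First combine the lower leg with the load: R2 ‖ R_L = 5.940 Ω.
Now apply the divider: V_out = 6.13 × 0.7816 = 4.791 V.
(Unloaded it would be 5.31 V; the load pulls it down.)

V_out ≈ 4.79 V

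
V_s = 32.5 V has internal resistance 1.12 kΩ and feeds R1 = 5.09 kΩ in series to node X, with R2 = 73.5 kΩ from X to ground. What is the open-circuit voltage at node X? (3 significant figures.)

V_th ≈ 30.0 V

R1' = 1.12 + 5.09 = 6.210 kΩ (source resistance + R1).
V_th is the unloaded tap voltage: V_s · R2/(R1'+R2) = 32.5 × 0.9221 = 29.97 V.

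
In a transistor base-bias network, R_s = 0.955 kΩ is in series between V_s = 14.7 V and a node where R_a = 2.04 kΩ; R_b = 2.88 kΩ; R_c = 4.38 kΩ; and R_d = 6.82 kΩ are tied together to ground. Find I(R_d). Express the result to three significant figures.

I ≈ 0.999 mA

Combine the parallel branches: R_p = (1/2.04 + 1/2.88 + 1/4.38 + 1/6.82)⁻¹ = 0.8248 kΩ.
Node voltage V_A = V_s · R_p/(R_s + R_p) = 14.7 × 0.4634 = 6.812 V.
Branch current I = V_A/R_d = 6.812/6.82 = 0.9989 mA.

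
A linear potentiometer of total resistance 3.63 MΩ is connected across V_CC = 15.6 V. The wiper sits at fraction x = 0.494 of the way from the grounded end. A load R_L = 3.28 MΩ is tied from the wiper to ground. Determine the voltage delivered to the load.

Split the track: R_lower = x·R_p = 1.793 MΩ, R_upper = (1−x)·R_p = 1.837 MΩ.
Lower segment in parallel with the load: 1.793 ‖ 3.28 = 1.159 MΩ.
Then V_out = V_CC · 1.159/(1.837 + 1.159) = 6.036 V.

V_out ≈ 6.04 V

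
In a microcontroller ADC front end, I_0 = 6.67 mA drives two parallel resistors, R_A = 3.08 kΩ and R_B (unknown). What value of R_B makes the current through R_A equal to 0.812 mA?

R_B ≈ 0.427 kΩ

In a two-way split, I_A/I_0 = R_B/(R_A + R_B).
With f = 0.1217, R_B = R_A · f/(1−f) = 3.08 × 0.1386 = 0.4269 kΩ.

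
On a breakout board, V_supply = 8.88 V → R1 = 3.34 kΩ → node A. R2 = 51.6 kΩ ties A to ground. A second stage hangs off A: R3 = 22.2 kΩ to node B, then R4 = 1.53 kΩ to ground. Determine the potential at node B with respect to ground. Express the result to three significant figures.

V_B ≈ 0.475 V

Node A sees R2 in parallel with the series input of stage 2, R3 + R4 = 23.73 kΩ.
Effective lower resistance at A: R2 ‖ 23.73 = 16.25 kΩ.
V_A = 8.88 × 16.25/(3.34 + 16.25) = 7.366 V.
V_B = V_A × 0.06448 = 0.4749 V.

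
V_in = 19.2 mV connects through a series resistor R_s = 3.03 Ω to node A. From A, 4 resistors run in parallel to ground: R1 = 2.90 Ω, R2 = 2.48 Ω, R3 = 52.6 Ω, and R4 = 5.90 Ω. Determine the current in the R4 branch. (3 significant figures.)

I ≈ 0.848 mA

Parallel bank: R_p = 1/(1/2.90 + 1/2.48 + 1/52.6 + 1/5.90) = 1.068 Ω.
V_A = 19.2 × 1.068/4.098 = 5.003 mV.
I(R4) = V_A / R4 = 5.003/5.90 = 0.8480 mA.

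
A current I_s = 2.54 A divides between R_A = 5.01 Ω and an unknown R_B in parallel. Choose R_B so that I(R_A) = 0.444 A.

R_B ≈ 1.06 Ω

The fraction through R_A equals R_B/(R_A+R_B).
0.444/2.54 = R_B/(R_A + R_B) → R_B = R_A · (0.1748)/(1 − 0.1748) = 5.01 × 0.2118 = 1.061 Ω.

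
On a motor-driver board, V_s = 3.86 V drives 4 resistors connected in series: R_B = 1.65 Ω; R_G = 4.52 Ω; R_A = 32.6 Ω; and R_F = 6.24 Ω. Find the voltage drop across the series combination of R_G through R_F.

ΣR = 1.65 + 4.52 + 32.6 + 6.24 = 45.01 Ω.
R_{R_G..R_F} = 4.52 + 32.6 + 6.24 = 43.36 Ω.
By the voltage-divider rule, V = 3.86 × 43.36/45.01 = 3.718 V.

V ≈ 3.72 V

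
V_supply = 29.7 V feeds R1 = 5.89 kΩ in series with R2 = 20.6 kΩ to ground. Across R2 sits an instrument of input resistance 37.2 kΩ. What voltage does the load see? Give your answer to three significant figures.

V_out ≈ 20.6 V

R2 ‖ R_L = (20.6 × 37.2)/(20.6 + 37.2) = 13.26 kΩ.
Voltage divider with the loaded lower leg: V_out = 29.7 × 13.26/(5.89 + 13.26) = 29.7 × 0.6924 = 20.56 V.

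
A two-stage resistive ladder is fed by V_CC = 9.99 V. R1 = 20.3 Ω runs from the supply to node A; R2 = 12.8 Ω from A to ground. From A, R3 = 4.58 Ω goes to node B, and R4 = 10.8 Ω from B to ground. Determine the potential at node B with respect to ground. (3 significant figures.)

The second stage (R3 + R4 = 15.38 Ω) loads node A in parallel with R2.
R2 ‖ (R3+R4) = 6.986 Ω.
First divider: V_A = V_CC · 6.986/(20.3 + 6.986) = 2.558 V.
Stage 2 is unloaded, so V_B = V_A · R4/(R3+R4) = 2.558 × 10.8/15.38 = 1.796 V.

V_B ≈ 1.80 V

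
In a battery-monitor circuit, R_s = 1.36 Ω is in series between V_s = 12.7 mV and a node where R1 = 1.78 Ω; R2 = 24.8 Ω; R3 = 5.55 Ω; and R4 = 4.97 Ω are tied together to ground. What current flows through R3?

Equivalent of the parallel group: R_p = 1.017 Ω.
V_A by voltage divider: V_A = 12.7 × 1.017/(1.36 + 1.017) = 5.433 mV.
I(R3) = V_A / R3 = 5.433/5.55 = 0.9789 mA.
(Equivalently: I_total = 5.343 mA, then current-divider fraction G_k/ΣG = 0.1832.)

I ≈ 0.979 mA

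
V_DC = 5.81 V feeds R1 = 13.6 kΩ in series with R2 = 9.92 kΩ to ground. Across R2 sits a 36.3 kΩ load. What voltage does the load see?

V_out ≈ 2.12 V

First combine the lower leg with the load: R2 ‖ R_L = 7.791 kΩ.
Voltage divider with the loaded lower leg: V_out = 5.81 × 7.791/(13.6 + 7.791) = 5.81 × 0.3642 = 2.116 V.
(Unloaded it would be 2.45 V; the load pulls it down.)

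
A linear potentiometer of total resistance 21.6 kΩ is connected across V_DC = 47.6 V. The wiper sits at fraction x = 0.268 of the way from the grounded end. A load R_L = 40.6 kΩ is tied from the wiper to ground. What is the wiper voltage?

V_out ≈ 11.6 V

Split the track: R_lower = x·R_p = 5.789 kΩ, R_upper = (1−x)·R_p = 15.81 kΩ.
(x·R_p) ‖ R_L = 5.066 kΩ.
V_out = 47.6 × 5.066/(15.81 + 5.066) = 11.55 V.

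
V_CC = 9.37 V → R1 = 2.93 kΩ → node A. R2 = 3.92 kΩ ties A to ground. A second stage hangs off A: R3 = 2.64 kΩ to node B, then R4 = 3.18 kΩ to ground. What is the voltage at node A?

V_A ≈ 4.16 V

The second stage (R3 + R4 = 5.820 kΩ) loads node A in parallel with R2.
Effective lower resistance at A: R2 ‖ 5.820 = 2.342 kΩ.
So V_A = 9.37 × 0.4443 = 4.163 V.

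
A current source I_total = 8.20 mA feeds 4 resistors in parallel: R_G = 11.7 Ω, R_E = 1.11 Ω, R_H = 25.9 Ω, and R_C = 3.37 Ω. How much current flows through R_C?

I ≈ 1.84 mA

Conductances: ΣG = 1/11.7 + 1/1.11 + 1/25.9 + 1/3.37 = 1.322 (1/Ω).
R_C takes the fraction G_k/ΣG = 0.2967/1.322 = 0.2245, so I = 8.20 × 0.2245 = 1.841 mA.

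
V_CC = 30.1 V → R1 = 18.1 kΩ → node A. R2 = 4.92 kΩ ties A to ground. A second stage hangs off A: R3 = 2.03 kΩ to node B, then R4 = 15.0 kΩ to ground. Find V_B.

V_B ≈ 4.62 V

Node A sees R2 in parallel with the series input of stage 2, R3 + R4 = 17.03 kΩ.
Effective lower resistance at A: R2 ‖ 17.03 = 3.817 kΩ.
First divider: V_A = V_CC · 3.817/(18.1 + 3.817) = 5.242 V.
V_B = V_A × 0.8808 = 4.617 V.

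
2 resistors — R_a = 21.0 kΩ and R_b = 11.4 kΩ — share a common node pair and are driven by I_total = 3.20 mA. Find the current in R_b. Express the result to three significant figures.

Two-branch current divider: I_k = I_total · R_other/(R_1 + R_2).
I(R_b) = 3.20 × 21.0/(21.0 + 11.4) = 3.20 × 0.6481 = 2.074 mA.

I ≈ 2.07 mA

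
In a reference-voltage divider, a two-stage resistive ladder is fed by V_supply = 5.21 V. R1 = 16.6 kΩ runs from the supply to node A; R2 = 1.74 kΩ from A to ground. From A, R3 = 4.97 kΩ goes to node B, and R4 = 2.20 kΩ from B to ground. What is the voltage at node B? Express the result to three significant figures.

Node A sees R2 in parallel with the series input of stage 2, R3 + R4 = 7.170 kΩ.
Effective lower resistance at A: R2 ‖ 7.170 = 1.400 kΩ.
V_A = 5.21 × 1.400/(16.6 + 1.400) = 0.4053 V.
Stage 2 is unloaded, so V_B = V_A · R4/(R3+R4) = 0.4053 × 2.20/7.170 = 0.1244 V.

V_B ≈ 0.124 V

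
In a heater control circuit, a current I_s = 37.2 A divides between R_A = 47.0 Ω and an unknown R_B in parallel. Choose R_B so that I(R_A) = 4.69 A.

In a two-way split, I_A/I_s = R_B/(R_A + R_B).
With f = 0.1261, R_B = R_A · f/(1−f) = 47.0 × 0.1443 = 6.780 Ω.

R_B ≈ 6.78 Ω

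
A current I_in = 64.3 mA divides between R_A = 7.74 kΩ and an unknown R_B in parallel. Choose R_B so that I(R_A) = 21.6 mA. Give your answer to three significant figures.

Two-branch current divider: I_A = I_in · R_B/(R_A + R_B).
With f = 0.3359, R_B = R_A · f/(1−f) = 7.74 × 0.5059 = 3.915 kΩ.

R_B ≈ 3.92 kΩ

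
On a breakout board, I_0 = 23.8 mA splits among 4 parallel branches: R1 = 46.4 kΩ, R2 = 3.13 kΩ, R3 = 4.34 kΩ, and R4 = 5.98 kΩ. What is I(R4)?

I ≈ 5.39 mA

ΣG = 1/46.4 + 1/3.13 + 1/4.34 + 1/5.98 = 0.7387.
By the current-divider rule, I = I_0 · G_k/ΣG = 23.8 × 0.2264 = 5.388 mA.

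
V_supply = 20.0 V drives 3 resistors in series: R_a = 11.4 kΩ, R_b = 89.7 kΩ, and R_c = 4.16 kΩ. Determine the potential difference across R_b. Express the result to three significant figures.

Series total: ΣR = 11.4 + 89.7 + 4.16 = 105.3 kΩ.
Voltage divider: V = V_supply · (89.70 / 105.3) = 20.0 × 0.8522 = 17.04 V.

V ≈ 17.0 V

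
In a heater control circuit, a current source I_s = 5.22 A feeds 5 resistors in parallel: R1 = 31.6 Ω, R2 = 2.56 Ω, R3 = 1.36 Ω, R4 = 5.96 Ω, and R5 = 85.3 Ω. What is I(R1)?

I ≈ 0.124 A

Total conductance ΣG = 1/31.6 + 1/2.56 + 1/1.36 + 1/5.96 + 1/85.3 = 1.337 (units of 1/Ω).
By the current-divider rule, I = I_s · G_k/ΣG = 5.22 × 0.02367 = 0.1235 A.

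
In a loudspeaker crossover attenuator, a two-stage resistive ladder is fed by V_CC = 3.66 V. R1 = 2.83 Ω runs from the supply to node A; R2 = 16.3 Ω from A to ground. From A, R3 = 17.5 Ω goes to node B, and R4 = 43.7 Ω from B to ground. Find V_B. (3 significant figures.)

Looking into the second stage from A: R3 + R4 = 61.20 Ω appears in parallel with R2.
Effective lower resistance at A: R2 ‖ 61.20 = 12.87 Ω.
First divider: V_A = V_CC · 12.87/(2.83 + 12.87) = 3.000 V.
Then the unloaded second divider: V_B = V_A × R4/(R3+R4) = 3.000 × 0.7141 = 2.142 V.

V_B ≈ 2.14 V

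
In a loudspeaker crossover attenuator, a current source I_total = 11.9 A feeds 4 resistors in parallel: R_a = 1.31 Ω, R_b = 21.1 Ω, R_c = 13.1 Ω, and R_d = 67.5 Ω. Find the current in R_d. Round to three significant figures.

ΣG = 1/1.31 + 1/21.1 + 1/13.1 + 1/67.5 = 0.9019.
Current divider: I(R_d) = I_total · G_k/ΣG = 11.9 × (0.01481/0.9019) = 11.9 × 0.01643 = 0.1955 A.

I ≈ 0.195 A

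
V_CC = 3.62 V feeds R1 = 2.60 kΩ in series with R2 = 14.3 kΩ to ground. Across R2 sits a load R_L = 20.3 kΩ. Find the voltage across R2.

R2 ‖ R_L = (14.3 × 20.3)/(14.3 + 20.3) = 8.390 kΩ.
Then V_out = V_CC · R2'/(R1 + R2') = 3.62 × 8.390/10.99 = 2.764 V.
(Unloaded it would be 3.06 V; the load pulls it down.)

V_out ≈ 2.76 V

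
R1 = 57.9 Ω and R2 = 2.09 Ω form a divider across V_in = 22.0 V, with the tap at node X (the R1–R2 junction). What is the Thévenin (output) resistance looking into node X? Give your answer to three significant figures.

R_th ≈ 2.02 Ω

Looking into X with the source shorted: R_th = R1·R2/(R1+R2) = 57.90 × 2.09/59.99 = 2.017 Ω.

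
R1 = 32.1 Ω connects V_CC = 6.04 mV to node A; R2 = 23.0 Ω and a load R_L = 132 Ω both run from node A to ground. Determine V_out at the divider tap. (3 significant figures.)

V_out ≈ 2.29 mV

The load sits in parallel with R2, giving an effective lower resistance R2' = R2·R_L/(R2+R_L) = 19.59 Ω.
Then V_out = V_CC · R2'/(R1 + R2') = 6.04 × 19.59/51.69 = 2.289 mV.
(Unloaded it would be 2.52 mV; the load pulls it down.)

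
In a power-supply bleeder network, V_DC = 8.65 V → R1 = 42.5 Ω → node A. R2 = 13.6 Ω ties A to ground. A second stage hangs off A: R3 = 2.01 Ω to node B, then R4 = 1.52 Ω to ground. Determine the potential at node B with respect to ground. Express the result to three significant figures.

Node A sees R2 in parallel with the series input of stage 2, R3 + R4 = 3.530 Ω.
R2 ‖ (R3+R4) = 2.803 Ω.
V_A = 8.65 × 2.803/(42.5 + 2.803) = 0.5351 V.
Stage 2 is unloaded, so V_B = V_A · R4/(R3+R4) = 0.5351 × 1.52/3.530 = 0.2304 V.

V_B ≈ 0.230 V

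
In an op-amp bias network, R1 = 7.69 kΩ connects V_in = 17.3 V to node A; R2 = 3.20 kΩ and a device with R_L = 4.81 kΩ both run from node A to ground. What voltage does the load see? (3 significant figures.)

First combine the lower leg with the load: R2 ‖ R_L = 1.922 kΩ.
Voltage divider with the loaded lower leg: V_out = 17.3 × 1.922/(7.69 + 1.922) = 17.3 × 0.1999 = 3.459 V.
(Unloaded it would be 5.08 V; the load pulls it down.)

V_out ≈ 3.46 V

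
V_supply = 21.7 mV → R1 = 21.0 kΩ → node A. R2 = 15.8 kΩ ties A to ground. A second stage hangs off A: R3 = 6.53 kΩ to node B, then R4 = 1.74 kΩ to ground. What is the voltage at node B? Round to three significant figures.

Node A sees R2 in parallel with the series input of stage 2, R3 + R4 = 8.270 kΩ.
Effective lower resistance at A: R2 ‖ 8.270 = 5.429 kΩ.
V_A = 21.7 × 5.429/(21.0 + 5.429) = 4.457 mV.
Stage 2 is unloaded, so V_B = V_A · R4/(R3+R4) = 4.457 × 1.74/8.270 = 0.9378 mV.

V_B ≈ 0.938 mV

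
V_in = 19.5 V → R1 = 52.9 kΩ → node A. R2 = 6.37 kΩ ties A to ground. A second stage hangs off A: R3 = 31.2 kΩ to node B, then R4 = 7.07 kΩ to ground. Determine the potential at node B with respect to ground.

Node A sees R2 in parallel with the series input of stage 2, R3 + R4 = 38.27 kΩ.
Effective lower resistance at A: R2 ‖ 38.27 = 5.461 kΩ.
V_A = 19.5 × 5.461/(52.9 + 5.461) = 1.825 V.
Then the unloaded second divider: V_B = V_A × R4/(R3+R4) = 1.825 × 0.1847 = 0.3371 V.

V_B ≈ 0.337 V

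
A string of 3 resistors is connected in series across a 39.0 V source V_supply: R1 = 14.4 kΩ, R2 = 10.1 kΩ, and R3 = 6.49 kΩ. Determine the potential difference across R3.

V ≈ 8.17 V

Total series resistance ΣR = 14.4 + 10.1 + 6.49 = 30.99 kΩ.
By the voltage-divider rule, V = 39.0 × 6.490/30.99 = 8.167 V.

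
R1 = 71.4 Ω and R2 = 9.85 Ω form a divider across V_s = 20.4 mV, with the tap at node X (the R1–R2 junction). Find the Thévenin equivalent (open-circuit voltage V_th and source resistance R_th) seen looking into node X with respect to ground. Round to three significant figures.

With X open, the divider is unloaded: V_th = 20.4 × 9.85/81.25 = 2.473 mV.
Looking into X with the source shorted: R_th = R1·R2/(R1+R2) = 71.40 × 9.85/81.25 = 8.656 Ω.

V_th ≈ 2.47 mV, R_th ≈ 8.66 Ω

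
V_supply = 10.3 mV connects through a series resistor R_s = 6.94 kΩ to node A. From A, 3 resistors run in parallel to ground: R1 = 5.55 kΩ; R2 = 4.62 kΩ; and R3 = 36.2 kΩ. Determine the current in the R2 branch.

Parallel bank: R_p = 1/(1/5.55 + 1/4.62 + 1/36.2) = 2.357 kΩ.
V_A by voltage divider: V_A = 10.3 × 2.357/(6.94 + 2.357) = 2.611 mV.
Branch current I = V_A/R2 = 2.611/4.62 = 0.5652 µA.
(Equivalently: I_total = 1.108 µA, then current-divider fraction G_k/ΣG = 0.5102.)

I ≈ 0.565 µA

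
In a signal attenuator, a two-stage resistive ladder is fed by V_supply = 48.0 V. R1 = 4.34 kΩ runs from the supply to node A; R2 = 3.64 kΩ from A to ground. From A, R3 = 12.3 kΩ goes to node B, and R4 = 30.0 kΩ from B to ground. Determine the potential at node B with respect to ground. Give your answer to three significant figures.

V_B ≈ 14.8 V

The second stage (R3 + R4 = 42.30 kΩ) loads node A in parallel with R2.
Effective lower resistance at A: R2 ‖ 42.30 = 3.352 kΩ.
V_A = 48.0 × 3.352/(4.34 + 3.352) = 20.92 V.
V_B = V_A × 0.7092 = 14.83 V.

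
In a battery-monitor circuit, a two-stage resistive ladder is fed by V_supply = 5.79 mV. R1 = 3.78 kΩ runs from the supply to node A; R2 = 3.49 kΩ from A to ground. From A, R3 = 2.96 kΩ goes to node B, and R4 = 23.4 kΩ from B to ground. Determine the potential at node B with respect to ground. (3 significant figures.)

V_B ≈ 2.31 mV

Node A sees R2 in parallel with the series input of stage 2, R3 + R4 = 26.36 kΩ.
R2 ‖ (R3+R4) = 3.082 kΩ.
V_A = 5.79 × 3.082/(3.78 + 3.082) = 2.601 mV.
Stage 2 is unloaded, so V_B = V_A · R4/(R3+R4) = 2.601 × 23.4/26.36 = 2.308 mV.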